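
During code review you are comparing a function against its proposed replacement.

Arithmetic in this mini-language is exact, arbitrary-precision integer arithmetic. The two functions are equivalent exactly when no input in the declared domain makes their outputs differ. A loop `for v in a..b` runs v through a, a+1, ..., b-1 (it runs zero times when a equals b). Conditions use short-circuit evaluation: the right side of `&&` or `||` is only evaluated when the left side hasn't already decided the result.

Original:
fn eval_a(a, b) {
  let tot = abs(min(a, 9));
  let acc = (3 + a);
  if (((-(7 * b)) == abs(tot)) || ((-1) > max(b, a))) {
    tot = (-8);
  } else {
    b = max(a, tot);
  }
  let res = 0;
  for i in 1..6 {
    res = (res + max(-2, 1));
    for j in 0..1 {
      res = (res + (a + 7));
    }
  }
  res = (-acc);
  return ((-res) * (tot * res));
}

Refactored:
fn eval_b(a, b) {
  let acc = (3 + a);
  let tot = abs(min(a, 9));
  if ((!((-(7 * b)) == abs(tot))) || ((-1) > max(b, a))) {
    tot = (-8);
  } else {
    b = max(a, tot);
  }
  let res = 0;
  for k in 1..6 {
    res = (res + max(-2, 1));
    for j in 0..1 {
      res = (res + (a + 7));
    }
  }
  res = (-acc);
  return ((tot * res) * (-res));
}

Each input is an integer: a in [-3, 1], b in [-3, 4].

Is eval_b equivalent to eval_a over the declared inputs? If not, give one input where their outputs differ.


Take a=-2, b=-1.
eval_a: tot = 2; acc = 1; (((-(7 * b)) == abs(tot)) || ((-1) > max(b, a))) -> false; b = 2; res = 0; [i=1]; res = 1; [j=0]; res = 6; [i=2]; res = 7; [j=0]; res = 12; [i=3]; res = 13; [j=0]; res = 18; [i=4]; res = 19; [j=0]; res = 24; [i=5]; res = 25; [j=0]; res = 30; res = -1; return -2
eval_b: acc = 1; tot = 2; ((!((-(7 * b)) == abs(tot))) || ((-1) > max(b, a))) -> true; tot = -8; res = 0; [k=1]; res = 1; [j=0]; res = 6; [k=2]; res = 7; [j=0]; res = 12; [k=3]; res = 13; [j=0]; res = 18; [k=4]; res = 19; [j=0]; res = 24; [k=5]; res = 25; [j=0]; res = 30; res = -1; return 8
-2 and 8 differ, so these are not the same function on this domain.
verdict: not equivalent; witness: a=-2, b=-1


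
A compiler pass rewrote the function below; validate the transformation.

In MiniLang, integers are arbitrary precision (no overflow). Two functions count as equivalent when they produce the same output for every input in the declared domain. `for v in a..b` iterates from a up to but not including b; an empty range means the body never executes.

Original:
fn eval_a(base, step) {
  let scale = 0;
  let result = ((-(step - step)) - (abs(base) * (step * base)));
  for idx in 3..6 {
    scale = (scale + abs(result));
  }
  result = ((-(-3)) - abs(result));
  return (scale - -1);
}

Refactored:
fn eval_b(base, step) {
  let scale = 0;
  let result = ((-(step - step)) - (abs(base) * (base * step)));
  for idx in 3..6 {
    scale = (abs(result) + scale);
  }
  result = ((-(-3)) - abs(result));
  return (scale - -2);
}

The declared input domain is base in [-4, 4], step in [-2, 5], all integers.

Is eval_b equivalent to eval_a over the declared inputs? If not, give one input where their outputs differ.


Consider the input base=-4, step=-2.
eval_a: scale=0, then result=-32, then (idx=3), then scale=32, then (idx=4), then scale=64, then (idx=5), then scale=96, then result=-29, then returns 97
eval_b: scale=0, then result=-32, then (idx=3), then scale=32, then (idx=4), then scale=64, then (idx=5), then scale=96, then result=-29, then returns 98
97 and 98 differ, so these are not the same function on this domain.
verdict: not equivalent; witness: base=-4, step=-2


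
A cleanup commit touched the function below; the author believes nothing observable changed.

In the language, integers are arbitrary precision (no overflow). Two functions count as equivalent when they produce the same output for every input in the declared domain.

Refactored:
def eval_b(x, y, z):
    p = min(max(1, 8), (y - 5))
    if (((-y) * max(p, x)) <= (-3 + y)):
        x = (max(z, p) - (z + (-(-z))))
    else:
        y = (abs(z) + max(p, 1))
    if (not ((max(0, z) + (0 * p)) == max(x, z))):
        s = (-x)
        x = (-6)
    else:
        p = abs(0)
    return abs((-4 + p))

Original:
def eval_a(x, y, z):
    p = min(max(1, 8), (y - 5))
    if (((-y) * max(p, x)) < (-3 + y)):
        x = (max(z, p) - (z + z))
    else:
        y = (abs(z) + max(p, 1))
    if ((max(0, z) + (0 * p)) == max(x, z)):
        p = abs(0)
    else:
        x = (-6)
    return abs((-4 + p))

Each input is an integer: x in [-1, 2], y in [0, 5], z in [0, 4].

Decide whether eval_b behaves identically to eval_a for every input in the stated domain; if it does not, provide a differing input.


Not equivalent: x=2, y=1, z=0 separates them (8 vs 4).
eval_a: p=-4, then (((-y) * max(p, x)) < (-3 + y)) is false, then y=1, then ((max(0, z) + (0 * p)) == max(x, z)) is false, then x=-6, then returns 8
eval_b: p=-4, then (((-y) * max(p, x)) <= (-3 + y)) is true, then x=0, then (not ((max(0, z) + (0 * p)) == max(x, z))) is false, then p=0, then returns 4
verdict: not equivalent; witness: x=2, y=1, z=0


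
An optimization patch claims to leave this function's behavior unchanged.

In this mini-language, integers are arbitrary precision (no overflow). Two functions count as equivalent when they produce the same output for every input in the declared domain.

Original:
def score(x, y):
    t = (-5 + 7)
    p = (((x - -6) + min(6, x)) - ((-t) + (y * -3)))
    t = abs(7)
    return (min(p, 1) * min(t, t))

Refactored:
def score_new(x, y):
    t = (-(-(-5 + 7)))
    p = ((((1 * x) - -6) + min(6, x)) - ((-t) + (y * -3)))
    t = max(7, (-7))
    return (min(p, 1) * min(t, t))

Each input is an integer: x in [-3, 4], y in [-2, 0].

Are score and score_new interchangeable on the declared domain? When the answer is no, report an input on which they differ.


Reading the diff, among the changes: constant usage differs, and arithmetic usage differs, and min/max/abs usage differs.
Tracing x=0, y=-2: score: t = 2; p = 2; t = 7; return 7 | score_new: t = 2; p = 2; t = 7; return 7 — matching result 7.
Across all 24 domain points the two functions coincide.
verdict: equivalent


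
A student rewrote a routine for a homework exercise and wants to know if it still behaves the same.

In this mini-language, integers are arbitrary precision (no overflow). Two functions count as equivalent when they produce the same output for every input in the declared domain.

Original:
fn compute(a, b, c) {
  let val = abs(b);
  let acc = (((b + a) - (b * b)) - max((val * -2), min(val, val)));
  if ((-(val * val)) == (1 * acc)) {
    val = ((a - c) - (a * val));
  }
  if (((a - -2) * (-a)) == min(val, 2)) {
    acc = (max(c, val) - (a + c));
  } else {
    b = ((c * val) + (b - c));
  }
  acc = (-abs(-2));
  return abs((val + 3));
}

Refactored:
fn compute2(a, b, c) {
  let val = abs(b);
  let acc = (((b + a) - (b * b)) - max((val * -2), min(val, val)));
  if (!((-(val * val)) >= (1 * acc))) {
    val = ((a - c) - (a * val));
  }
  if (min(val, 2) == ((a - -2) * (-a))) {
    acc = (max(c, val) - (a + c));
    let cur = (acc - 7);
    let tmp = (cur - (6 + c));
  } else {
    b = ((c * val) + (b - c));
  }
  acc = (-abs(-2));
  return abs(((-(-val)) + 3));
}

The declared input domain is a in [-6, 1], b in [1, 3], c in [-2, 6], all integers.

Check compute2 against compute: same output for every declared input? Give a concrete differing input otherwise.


Take a=0, b=1, c=-2.
compute: val := 1 | acc := -1 | ((-(val * val)) == (1 * acc)): true | val := 2 | (((a - -2) * (-a)) == min(val, 2)): false | b := -1 | acc := -2 | result 5
compute2: val := 1 | acc := -1 | (!((-(val * val)) >= (1 * acc))): false | (min(val, 2) == ((a - -2) * (-a))): false | b := 1 | acc := -2 | result 4
5 != 4, so the rewrite changes behavior.
verdict: not equivalent; witness: a=0, b=1, c=-2


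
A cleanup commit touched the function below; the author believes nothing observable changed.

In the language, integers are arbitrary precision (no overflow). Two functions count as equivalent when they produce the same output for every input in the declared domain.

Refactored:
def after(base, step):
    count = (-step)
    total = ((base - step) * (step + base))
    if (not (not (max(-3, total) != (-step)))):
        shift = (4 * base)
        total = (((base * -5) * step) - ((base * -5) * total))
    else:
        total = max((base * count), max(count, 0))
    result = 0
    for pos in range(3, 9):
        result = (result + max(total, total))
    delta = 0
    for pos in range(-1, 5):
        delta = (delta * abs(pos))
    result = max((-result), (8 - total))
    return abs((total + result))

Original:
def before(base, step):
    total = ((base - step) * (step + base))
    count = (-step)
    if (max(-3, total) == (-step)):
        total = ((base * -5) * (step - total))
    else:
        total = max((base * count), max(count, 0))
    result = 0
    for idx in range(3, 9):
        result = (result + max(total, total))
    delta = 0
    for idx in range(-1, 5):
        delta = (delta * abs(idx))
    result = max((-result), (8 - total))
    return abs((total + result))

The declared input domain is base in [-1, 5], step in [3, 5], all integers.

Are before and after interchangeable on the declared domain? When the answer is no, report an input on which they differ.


Evaluate both at base=1, step=3.
before: total=-8, then count=-3, then (max(-3, total) == (-step)) is true, then total=-55, then result=0, then (idx=3), then result=-55, then (idx=4), then result=-110, then (idx=5), then result=-165, then (idx=6), then result=-220, then (idx=7), then result=-275, then (idx=8), then result=-330, then delta=0, then (idx=-1), then delta=0, then (idx=0), then delta=0, then (idx=1), then delta=0, then (idx=2), then delta=0, then (idx=3), then delta=0, then (idx=4), then delta=0, then result=330, then returns 275
after: count=-3, then total=-8, then (not (not (max(-3, total) != (-step)))) is false, then total=0, then result=0, then (pos=3), then result=0, then (pos=4), then result=0, then (pos=5), then result=0, then (pos=6), then result=0, then (pos=7), then result=0, then (pos=8), then result=0, then delta=0, then (pos=-1), then delta=0, then (pos=0), then delta=0, then (pos=1), then delta=0, then (pos=2), then delta=0, then (pos=3), then delta=0, then (pos=4), then delta=0, then result=8, then returns 8
275 and 8 differ, so these are not the same function on this domain.
verdict: not equivalent; witness: base=1, step=3


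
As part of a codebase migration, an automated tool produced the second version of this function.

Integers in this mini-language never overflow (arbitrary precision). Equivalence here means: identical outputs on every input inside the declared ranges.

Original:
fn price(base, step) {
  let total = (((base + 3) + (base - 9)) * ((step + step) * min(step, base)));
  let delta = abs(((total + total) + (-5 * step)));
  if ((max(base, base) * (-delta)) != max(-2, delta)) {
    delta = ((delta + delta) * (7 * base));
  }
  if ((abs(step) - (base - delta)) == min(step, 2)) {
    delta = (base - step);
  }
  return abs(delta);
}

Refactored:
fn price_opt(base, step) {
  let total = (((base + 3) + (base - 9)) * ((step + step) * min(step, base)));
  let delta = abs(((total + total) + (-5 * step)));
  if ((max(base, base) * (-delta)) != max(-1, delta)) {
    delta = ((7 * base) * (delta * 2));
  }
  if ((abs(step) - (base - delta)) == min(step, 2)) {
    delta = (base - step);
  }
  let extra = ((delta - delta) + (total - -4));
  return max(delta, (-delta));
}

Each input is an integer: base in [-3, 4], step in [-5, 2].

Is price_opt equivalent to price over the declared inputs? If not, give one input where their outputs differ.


Although `-2` became `-1`, no input in the stated domain can expose it; all 64 inputs agree.
verdict: equivalent


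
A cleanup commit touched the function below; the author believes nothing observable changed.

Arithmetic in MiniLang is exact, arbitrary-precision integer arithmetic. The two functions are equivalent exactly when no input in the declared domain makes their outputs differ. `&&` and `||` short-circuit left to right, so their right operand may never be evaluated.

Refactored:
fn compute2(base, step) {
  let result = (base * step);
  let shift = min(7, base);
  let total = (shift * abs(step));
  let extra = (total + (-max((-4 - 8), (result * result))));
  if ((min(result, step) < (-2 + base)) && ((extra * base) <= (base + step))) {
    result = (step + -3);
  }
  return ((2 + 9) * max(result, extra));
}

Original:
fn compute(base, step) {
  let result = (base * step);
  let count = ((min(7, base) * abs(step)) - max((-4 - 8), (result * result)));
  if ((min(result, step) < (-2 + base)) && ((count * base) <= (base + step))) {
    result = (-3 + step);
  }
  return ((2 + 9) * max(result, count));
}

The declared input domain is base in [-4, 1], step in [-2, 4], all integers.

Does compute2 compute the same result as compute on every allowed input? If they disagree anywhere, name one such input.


Differences: arithmetic usage differs; and local variable names differ; and statement counts differ — yet all 42 inputs agree.
verdict: equivalent


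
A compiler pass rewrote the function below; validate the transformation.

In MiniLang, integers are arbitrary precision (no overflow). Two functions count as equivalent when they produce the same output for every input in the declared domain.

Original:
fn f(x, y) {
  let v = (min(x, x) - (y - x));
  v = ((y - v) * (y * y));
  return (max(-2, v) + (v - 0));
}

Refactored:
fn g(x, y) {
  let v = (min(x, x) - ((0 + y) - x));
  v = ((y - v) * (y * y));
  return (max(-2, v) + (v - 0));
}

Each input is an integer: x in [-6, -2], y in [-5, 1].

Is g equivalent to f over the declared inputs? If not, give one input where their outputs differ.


Side by side, the visible changes include: constant usage differs, arithmetic usage differs.
Tracing x=-4, y=-5: f: v becomes -3; next v becomes -50; next final value -52 | g: v becomes -3; next v becomes -50; next final value -52 — matching result -52.
Sweeping the whole domain (35 inputs) finds no disagreement.
verdict: equivalent


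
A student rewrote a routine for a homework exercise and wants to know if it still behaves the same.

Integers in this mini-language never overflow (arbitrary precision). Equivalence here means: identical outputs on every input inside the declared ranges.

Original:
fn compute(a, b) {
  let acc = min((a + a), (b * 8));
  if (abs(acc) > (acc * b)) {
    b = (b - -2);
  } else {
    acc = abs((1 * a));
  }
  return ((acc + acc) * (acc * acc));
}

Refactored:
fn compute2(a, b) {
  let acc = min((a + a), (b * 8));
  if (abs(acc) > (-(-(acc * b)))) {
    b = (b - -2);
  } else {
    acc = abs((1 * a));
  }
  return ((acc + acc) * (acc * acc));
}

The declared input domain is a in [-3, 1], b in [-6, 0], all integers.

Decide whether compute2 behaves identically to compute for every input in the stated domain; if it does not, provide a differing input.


Equivalent — the differences include same computation, different form, yet no declared input distinguishes the two.
Tracing a=0, b=-6: compute: acc becomes -48; next (abs(acc) > (acc * b)) evaluates to false; next acc becomes 0; next final value 0 | compute2: acc becomes -48; next (abs(acc) > (-(-(acc * b)))) evaluates to false; next acc becomes 0; next final value 0 — matching result 0.
Checked all 35 inputs in the declared domain: the outputs agree on every one.
verdict: equivalent


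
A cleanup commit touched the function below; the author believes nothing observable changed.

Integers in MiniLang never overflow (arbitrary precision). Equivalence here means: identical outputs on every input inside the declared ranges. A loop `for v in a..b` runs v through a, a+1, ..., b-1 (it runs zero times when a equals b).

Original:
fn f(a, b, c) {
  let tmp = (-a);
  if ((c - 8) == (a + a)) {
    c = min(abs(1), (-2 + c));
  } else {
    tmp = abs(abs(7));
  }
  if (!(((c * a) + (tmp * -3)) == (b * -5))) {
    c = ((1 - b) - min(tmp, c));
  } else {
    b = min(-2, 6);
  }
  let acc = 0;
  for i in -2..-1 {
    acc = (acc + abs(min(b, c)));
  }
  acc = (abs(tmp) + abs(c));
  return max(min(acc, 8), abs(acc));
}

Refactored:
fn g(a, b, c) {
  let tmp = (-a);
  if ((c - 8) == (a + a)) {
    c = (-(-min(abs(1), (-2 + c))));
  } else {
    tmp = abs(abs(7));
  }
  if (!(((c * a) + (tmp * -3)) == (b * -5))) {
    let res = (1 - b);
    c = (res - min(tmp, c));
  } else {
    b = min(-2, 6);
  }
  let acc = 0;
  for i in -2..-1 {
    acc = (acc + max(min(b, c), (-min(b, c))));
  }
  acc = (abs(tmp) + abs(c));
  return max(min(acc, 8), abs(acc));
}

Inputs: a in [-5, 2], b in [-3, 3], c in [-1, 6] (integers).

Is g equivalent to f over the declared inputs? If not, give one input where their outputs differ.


Reading the diff, among the changes: statement counts differ, min/max/abs usage differs, local variable names differ.
Spot check at a=-2, b=2, c=5 — f: tmp becomes 2; next ((c - 8) == (a + a)) evaluates to false; next tmp becomes 7; next (!(((c * a) + (tmp * -3)) == (b * -5))) evaluates to true; next c becomes -6; next acc becomes 0; next at i=-2:; next acc becomes 6; next acc becomes 13; next final value 13. g: tmp becomes 2; next ((c - 8) == (a + a)) evaluates to false; next tmp becomes 7; next (!(((c * a) + (tmp * -3)) == (b * -5))) evaluates to true; next res becomes -1; next c becomes -6; next acc becomes 0; next at i=-2:; next acc becomes 6; next acc becomes 13; next final value 13. Both give 13.
Sweeping the whole domain (448 inputs) finds no disagreement.
verdict: equivalent


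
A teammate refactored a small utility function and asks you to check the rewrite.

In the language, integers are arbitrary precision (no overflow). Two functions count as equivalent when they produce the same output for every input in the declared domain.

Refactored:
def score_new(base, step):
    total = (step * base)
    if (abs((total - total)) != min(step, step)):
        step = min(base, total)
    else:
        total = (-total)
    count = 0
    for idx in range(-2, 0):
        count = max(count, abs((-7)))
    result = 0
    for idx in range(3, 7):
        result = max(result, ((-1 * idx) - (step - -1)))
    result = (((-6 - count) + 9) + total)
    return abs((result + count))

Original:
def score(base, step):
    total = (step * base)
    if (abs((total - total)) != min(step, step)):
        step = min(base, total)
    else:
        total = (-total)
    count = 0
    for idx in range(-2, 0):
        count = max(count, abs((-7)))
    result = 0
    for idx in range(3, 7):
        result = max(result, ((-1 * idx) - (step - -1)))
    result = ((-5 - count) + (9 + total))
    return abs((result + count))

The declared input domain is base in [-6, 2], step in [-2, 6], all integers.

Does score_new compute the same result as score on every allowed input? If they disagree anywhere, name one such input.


Run the pair on base=-6, step=-2.
score: total = 12; (abs((total - total)) != min(step, step)) -> true; step = -6; count = 0; [idx=-2]; count = 7; [idx=-1]; count = 7; result = 0; [idx=3]; result = 2; [idx=4]; result = 2; [idx=5]; result = 2; [idx=6]; result = 2; result = 9; return 16
score_new: total = 12; (abs((total - total)) != min(step, step)) -> true; step = -6; count = 0; [idx=-2]; count = 7; [idx=-1]; count = 7; result = 0; [idx=3]; result = 2; [idx=4]; result = 2; [idx=5]; result = 2; [idx=6]; result = 2; result = 8; return 15
16 vs 15 — the two versions disagree here.
verdict: not equivalent; witness: base=-6, step=-2


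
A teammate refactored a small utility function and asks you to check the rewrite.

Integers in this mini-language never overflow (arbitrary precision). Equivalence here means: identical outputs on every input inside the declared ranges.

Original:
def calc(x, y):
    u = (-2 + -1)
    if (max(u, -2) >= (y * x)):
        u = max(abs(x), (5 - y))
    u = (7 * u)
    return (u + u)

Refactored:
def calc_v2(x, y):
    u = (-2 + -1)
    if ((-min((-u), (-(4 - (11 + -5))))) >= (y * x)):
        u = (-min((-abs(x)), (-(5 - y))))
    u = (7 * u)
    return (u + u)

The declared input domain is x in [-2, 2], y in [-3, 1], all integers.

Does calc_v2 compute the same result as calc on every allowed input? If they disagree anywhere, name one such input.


The two versions differ — the changes include constant usage differs; arithmetic usage differs; min/max/abs usage differs.
One worked example (x=2, y=-3) — calc: u=-3, then (max(u, -2) >= (y * x)) is true, then u=8, then u=56, then returns 112; calc_v2: u=-3, then ((-min((-u), (-(4 - (11 + -5))))) >= (y * x)) is true, then u=8, then u=56, then returns 112; agreement on 112.
Every one of the 25 inputs gives matching results.
verdict: equivalent


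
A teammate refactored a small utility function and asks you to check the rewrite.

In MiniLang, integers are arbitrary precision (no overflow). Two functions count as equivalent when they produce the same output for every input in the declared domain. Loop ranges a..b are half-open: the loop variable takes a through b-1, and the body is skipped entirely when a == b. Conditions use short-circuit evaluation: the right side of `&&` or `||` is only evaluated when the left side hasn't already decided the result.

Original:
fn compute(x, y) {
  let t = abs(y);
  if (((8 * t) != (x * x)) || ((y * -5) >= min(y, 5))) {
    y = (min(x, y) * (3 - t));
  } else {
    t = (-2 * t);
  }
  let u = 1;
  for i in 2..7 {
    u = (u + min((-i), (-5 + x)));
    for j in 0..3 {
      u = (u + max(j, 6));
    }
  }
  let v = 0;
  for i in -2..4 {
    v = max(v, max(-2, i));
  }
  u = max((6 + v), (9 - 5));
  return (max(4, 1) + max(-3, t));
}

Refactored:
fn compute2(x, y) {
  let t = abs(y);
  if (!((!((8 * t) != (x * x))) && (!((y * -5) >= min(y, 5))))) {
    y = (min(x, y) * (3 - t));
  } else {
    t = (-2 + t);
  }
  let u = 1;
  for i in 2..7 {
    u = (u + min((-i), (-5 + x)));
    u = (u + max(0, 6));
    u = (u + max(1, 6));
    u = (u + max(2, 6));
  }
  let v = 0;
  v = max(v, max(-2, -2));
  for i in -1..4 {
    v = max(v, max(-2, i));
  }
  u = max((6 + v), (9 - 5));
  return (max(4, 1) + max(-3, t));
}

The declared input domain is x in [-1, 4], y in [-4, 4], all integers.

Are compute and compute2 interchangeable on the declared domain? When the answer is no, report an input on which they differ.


Consider the input x=4, y=2.
compute: t becomes 2; next (((8 * t) != (x * x)) || ((y * -5) >= min(y, 5))) evaluates to false; next t becomes -4; next u becomes 1; next at i=2:; next u becomes -1; next at j=0:; next u becomes 5; next at j=1:; next u becomes 11; next at j=2:; next u becomes 17; next at i=3:; next u becomes 14; next at j=0:; next u becomes 20; next at j=1:; next u becomes 26; next at j=2:; next u becomes 32; next at i=4:; next u becomes 28; next at j=0:; next u becomes 34; next at j=1:; next u becomes 40; next at j=2:; next u becomes 46; next at i=5:; next u becomes 41; next at j=0:; next u becomes 47; next at j=1:; next u becomes 53; next at j=2:; next u becomes 59; next at i=6:; next u becomes 53; next at j=0:; next u becomes 59; next at j=1:; next u becomes 65; next at j=2:; next u becomes 71; next v becomes 0; next at i=-2:; next v becomes 0; next at i=-1:; next v becomes 0; next at i=0:; next v becomes 0; next at i=1:; next v becomes 1; next at i=2:; next v becomes 2; next at i=3:; next v becomes 3; next u becomes 9; next final value 1
compute2: t becomes 2; next (!((!((8 * t) != (x * x))) && (!((y * -5) >= min(y, 5))))) evaluates to false; next t becomes 0; next u becomes 1; next at i=2:; next u becomes -1; next u becomes 5; next u becomes 11; next u becomes 17; next at i=3:; next u becomes 14; next u becomes 20; next u becomes 26; next u becomes 32; next at i=4:; next u becomes 28; next u becomes 34; next u becomes 40; next u becomes 46; next at i=5:; next u becomes 41; next u becomes 47; next u becomes 53; next u becomes 59; next at i=6:; next u becomes 53; next u becomes 59; next u becomes 65; next u becomes 71; next v becomes 0; next v becomes 0; next at i=-1:; next v becomes 0; next at i=0:; next v becomes 0; next at i=1:; next v becomes 1; next at i=2:; next v becomes 2; next at i=3:; next v becomes 3; next u becomes 9; next final value 4
1 and 4 differ, so these are not the same function on this domain.
verdict: not equivalent; witness: x=4, y=2


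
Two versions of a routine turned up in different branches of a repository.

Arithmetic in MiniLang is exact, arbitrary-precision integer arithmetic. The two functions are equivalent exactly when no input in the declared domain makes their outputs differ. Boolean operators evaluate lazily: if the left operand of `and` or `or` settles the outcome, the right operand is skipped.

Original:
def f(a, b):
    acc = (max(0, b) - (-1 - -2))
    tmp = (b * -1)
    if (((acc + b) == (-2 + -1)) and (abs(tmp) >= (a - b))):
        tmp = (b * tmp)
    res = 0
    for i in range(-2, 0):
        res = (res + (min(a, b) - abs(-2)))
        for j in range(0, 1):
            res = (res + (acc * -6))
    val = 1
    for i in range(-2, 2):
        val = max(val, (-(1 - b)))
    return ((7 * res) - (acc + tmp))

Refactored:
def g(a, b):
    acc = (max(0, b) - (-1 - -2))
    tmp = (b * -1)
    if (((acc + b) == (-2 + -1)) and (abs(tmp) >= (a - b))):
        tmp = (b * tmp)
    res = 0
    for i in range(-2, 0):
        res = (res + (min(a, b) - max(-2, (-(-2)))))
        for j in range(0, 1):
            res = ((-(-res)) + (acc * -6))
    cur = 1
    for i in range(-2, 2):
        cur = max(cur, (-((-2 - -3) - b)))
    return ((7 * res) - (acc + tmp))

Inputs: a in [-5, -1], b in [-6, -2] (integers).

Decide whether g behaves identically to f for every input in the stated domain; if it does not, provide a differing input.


The two versions differ — the changes include constant usage differs; and min/max/abs usage differs; and local variable names differ; and arithmetic usage differs.
Tracing a=-5, b=-5: f: acc=-1, then tmp=5, then (((acc + b) == (-2 + -1)) and (abs(tmp) >= (a - b))) is false, then res=0, then (i=-2), then res=-7, then (j=0), then res=-1, then (i=-1), then res=-8, then (j=0), then res=-2, then val=1, then (i=-2), then val=1, then (i=-1), then val=1, then (i=0), then val=1, then (i=1), then val=1, then returns -18 | g: acc=-1, then tmp=5, then (((acc + b) == (-2 + -1)) and (abs(tmp) >= (a - b))) is false, then res=0, then (i=-2), then res=-7, then (j=0), then res=-1, then (i=-1), then res=-8, then (j=0), then res=-2, then cur=1, then (i=-2), then cur=1, then (i=-1), then cur=1, then (i=0), then cur=1, then (i=1), then cur=1, then returns -18 — matching result -18.
Checked all 25 inputs in the declared domain: the outputs agree on every one.
verdict: equivalent


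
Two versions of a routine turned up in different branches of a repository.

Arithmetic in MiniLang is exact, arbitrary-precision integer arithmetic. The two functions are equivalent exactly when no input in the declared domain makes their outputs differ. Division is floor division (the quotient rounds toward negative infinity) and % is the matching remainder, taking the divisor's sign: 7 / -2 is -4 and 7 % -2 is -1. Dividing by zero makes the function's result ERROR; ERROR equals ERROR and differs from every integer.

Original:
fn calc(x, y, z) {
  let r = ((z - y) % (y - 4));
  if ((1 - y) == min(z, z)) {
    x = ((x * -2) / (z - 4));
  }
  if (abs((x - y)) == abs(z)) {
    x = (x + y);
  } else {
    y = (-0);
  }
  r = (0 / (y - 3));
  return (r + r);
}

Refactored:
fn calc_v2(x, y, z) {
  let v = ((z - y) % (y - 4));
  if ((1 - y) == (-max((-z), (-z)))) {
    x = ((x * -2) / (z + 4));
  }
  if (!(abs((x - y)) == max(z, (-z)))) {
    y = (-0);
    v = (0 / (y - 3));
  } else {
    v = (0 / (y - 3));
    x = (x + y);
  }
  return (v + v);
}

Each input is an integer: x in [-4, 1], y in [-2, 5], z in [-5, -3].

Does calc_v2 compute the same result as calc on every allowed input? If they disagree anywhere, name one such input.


Not equivalent: x=-4, y=5, z=-4 separates them (0 vs ERROR).
calc: r becomes 0; next ((1 - y) == min(z, z)) evaluates to true; next x becomes -1; next (abs((x - y)) == abs(z)) evaluates to false; next y becomes 0; next r becomes 0; next final value 0
calc_v2: v becomes 0; next ((1 - y) == (-max((-z), (-z)))) evaluates to true; next hits division by zero so the output is ERROR
verdict: not equivalent; witness: x=-4, y=5, z=-4


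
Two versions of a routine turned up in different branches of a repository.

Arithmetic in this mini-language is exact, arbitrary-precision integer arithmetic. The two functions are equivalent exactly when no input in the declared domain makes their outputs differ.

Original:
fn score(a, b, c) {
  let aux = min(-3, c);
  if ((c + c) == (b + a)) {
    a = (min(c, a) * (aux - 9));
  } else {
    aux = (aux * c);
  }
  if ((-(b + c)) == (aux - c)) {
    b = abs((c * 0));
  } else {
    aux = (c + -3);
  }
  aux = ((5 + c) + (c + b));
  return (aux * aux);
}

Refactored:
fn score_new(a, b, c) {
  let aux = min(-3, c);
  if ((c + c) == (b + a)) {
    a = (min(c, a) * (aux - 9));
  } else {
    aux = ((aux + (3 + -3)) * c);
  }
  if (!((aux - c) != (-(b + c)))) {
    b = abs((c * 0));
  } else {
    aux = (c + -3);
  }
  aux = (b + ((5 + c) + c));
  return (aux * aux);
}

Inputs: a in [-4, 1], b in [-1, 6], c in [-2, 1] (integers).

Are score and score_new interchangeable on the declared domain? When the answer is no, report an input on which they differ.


Equivalent — the differences include boolean connective usage differs; constant usage differs; arithmetic usage differs; comparison usage differs, yet no declared input distinguishes the two.
One worked example (a=-2, b=4, c=0) — score: aux becomes -3; next ((c + c) == (b + a)) evaluates to false; next aux becomes 0; next ((-(b + c)) == (aux - c)) evaluates to false; next aux becomes -3; next aux becomes 9; next final value 81; score_new: aux becomes -3; next ((c + c) == (b + a)) evaluates to false; next aux becomes 0; next (!((aux - c) != (-(b + c)))) evaluates to false; next aux becomes -3; next aux becomes 9; next final value 81; agreement on 81.
Checked all 192 inputs in the declared domain: the outputs agree on every one.
verdict: equivalent


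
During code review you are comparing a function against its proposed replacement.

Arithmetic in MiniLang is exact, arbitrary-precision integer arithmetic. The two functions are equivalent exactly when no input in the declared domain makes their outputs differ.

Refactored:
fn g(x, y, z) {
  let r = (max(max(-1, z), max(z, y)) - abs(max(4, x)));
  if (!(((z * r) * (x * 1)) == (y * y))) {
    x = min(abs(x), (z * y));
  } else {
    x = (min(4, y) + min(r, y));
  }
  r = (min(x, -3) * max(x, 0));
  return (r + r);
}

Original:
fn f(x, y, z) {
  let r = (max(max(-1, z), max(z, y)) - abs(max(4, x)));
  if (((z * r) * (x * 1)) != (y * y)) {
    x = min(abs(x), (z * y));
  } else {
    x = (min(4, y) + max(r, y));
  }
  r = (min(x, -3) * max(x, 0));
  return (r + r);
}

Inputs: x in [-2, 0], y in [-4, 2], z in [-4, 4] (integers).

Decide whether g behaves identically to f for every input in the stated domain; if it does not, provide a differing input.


Run the pair on x=-2, y=2, z=1.
f: r becomes -2; next (((z * r) * (x * 1)) != (y * y)) evaluates to false; next x becomes 4; next r becomes -12; next final value -24
g: r becomes -2; next (!(((z * r) * (x * 1)) == (y * y))) evaluates to false; next x becomes 0; next r becomes 0; next final value 0
-24 against 0: the behavior changed.
verdict: not equivalent; witness: x=-2, y=2, z=1


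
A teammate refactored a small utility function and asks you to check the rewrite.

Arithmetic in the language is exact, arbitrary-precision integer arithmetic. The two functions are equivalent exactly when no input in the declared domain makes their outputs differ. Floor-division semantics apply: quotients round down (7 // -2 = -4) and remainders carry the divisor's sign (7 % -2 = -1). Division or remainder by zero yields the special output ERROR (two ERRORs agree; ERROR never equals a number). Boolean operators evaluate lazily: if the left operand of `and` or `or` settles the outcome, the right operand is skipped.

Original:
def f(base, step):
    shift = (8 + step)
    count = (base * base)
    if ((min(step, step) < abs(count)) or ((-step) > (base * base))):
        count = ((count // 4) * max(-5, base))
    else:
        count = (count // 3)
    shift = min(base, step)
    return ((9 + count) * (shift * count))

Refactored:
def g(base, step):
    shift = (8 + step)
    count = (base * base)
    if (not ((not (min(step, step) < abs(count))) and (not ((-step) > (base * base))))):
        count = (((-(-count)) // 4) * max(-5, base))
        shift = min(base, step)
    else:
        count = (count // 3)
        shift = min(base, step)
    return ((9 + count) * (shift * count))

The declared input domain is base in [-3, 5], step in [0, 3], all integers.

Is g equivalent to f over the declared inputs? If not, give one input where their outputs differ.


Behavior is preserved: although boolean connective usage differs, and min/max/abs usage differs, and statement counts differ, the outputs never diverge.
As a probe, take base=4, step=2: f runs shift := 10 | count := 16 | ((min(step, step) < abs(count)) or ((-step) > (base * base))): true | count := 16 | shift := 2 | result 800; g runs shift := 10 | count := 16 | (not ((not (min(step, step) < abs(count))) and (not ((-step) > (base * base))))): true | count := 16 | shift := 2 | result 800; both end at 800.
Every one of the 36 inputs gives matching results.
verdict: equivalent


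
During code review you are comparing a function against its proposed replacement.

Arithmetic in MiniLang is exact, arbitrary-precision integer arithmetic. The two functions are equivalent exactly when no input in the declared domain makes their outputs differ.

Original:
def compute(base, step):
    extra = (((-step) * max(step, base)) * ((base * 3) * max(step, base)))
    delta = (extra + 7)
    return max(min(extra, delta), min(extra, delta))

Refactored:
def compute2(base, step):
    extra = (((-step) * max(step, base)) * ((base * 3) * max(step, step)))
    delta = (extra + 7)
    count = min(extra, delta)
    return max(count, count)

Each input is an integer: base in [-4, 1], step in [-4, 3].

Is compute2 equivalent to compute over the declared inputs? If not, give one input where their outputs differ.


Take base=-3, step=-4.
compute: extra := -324 | delta := -317 | result -324
compute2: extra := -432 | delta := -425 | count := -432 | result -432
-324 and -432 differ, so these are not the same function on this domain.
verdict: not equivalent; witness: base=-3, step=-4


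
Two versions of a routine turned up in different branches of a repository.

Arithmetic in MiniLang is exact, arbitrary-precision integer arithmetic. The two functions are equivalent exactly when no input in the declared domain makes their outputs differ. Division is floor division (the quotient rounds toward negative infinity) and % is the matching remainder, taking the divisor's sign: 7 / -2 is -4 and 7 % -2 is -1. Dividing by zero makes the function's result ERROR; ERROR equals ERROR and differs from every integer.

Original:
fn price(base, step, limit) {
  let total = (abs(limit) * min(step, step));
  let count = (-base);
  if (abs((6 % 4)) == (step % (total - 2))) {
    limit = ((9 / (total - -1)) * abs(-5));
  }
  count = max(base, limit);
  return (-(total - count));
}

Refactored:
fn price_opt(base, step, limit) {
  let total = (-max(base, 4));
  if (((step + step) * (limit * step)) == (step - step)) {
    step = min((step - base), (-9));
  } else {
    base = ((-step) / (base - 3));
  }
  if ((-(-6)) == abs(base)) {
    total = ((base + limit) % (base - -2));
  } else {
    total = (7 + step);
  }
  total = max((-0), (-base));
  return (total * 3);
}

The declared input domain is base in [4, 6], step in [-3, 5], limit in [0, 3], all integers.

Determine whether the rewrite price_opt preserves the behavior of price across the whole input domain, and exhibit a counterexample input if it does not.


These are not equivalent — on base=4, step=-3, limit=0 the outputs split (4 vs 0).
price: total=0, then count=-4, then (abs((6 % 4)) == (step % (total - 2))) is false, then count=4, then returns 4
price_opt: total=-4, then (((step + step) * (limit * step)) == (step - step)) is true, then step=-9, then ((-(-6)) == abs(base)) is false, then total=-2, then total=0, then returns 0
verdict: not equivalent; witness: base=4, step=-3, limit=0


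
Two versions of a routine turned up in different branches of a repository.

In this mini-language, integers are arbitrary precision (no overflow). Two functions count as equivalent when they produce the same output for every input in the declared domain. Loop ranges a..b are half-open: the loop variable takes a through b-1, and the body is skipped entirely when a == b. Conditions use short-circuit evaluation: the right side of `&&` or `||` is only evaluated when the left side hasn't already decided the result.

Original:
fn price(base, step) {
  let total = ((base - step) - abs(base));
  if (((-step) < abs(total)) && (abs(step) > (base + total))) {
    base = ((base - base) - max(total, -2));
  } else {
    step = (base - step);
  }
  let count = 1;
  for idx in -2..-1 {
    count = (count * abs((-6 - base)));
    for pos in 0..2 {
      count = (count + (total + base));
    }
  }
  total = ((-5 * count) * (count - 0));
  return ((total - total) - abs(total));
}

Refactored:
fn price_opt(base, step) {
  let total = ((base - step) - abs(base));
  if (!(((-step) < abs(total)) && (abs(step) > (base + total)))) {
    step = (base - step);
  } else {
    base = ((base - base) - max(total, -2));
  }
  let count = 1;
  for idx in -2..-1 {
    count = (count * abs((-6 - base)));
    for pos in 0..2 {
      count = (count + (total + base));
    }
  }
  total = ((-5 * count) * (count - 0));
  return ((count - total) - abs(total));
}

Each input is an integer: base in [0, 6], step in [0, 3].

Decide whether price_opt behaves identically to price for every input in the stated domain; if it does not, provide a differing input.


Try base=0, step=0.
price: total becomes 0; next (((-step) < abs(total)) && (abs(step) > (base + total))) evaluates to false; next step becomes 0; next count becomes 1; next at idx=-2:; next count becomes 6; next at pos=0:; next count becomes 6; next at pos=1:; next count becomes 6; next total becomes -180; next final value -180
price_opt: total becomes 0; next (!(((-step) < abs(total)) && (abs(step) > (base + total)))) evaluates to true; next step becomes 0; next count becomes 1; next at idx=-2:; next count becomes 6; next at pos=0:; next count becomes 6; next at pos=1:; next count becomes 6; next total becomes -180; next final value 6
-180 and 6 differ, so these are not the same function on this domain.
verdict: not equivalent; witness: base=0, step=0


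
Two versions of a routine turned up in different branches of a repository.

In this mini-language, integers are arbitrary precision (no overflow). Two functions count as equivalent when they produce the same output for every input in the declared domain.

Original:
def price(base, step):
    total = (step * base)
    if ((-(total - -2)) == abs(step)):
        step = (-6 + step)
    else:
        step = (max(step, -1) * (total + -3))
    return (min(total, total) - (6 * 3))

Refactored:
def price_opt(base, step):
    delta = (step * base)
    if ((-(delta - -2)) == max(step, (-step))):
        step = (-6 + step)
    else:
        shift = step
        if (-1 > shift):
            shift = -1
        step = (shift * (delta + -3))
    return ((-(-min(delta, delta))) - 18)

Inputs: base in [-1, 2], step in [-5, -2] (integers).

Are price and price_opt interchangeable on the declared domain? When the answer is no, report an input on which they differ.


Although local variable names differ, and constant usage differs, and branching structure differs, and comparison usage differs, and arithmetic usage differs, and statement counts differ, and min/max/abs usage differs, 16/16 inputs agree.
verdict: equivalent


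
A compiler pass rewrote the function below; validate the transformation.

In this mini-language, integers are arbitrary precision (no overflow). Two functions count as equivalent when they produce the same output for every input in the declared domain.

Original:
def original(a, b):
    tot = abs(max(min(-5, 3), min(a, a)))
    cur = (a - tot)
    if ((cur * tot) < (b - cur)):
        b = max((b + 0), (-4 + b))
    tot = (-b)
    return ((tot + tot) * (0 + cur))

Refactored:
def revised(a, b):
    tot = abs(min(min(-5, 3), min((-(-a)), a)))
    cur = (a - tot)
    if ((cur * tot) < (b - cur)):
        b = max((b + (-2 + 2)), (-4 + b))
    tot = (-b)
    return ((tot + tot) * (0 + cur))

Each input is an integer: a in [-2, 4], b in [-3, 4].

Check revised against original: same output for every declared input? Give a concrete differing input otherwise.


Not equivalent: a=-2, b=-3 separates them (-24 vs -42).
original: tot=2, then cur=-4, then ((cur * tot) < (b - cur)) is true, then b=-3, then tot=3, then returns -24
revised: tot=5, then cur=-7, then ((cur * tot) < (b - cur)) is true, then b=-3, then tot=3, then returns -42
verdict: not equivalent; witness: a=-2, b=-3
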